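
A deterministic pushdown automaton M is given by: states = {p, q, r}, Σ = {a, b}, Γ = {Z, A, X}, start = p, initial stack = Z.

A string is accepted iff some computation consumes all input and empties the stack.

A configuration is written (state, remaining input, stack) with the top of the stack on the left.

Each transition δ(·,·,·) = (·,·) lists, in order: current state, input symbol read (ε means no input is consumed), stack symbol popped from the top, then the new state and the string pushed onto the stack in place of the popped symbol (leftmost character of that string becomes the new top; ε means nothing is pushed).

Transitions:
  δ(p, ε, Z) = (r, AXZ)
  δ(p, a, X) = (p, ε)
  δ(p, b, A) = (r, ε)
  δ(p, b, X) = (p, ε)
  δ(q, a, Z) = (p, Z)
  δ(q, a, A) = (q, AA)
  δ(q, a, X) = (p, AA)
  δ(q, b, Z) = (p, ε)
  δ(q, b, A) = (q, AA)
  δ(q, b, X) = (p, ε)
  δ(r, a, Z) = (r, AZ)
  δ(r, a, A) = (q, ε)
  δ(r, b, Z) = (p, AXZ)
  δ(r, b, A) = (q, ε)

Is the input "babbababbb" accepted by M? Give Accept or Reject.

(p, babbababbb, Z) ⊢ (r, babbababbb, AXZ) ⊢ (q, abbababbb, XZ) ⊢ (p, bbababbb, AAZ) ⊢ (r, bababbb, AZ) ⊢ (q, ababbb, Z) ⊢ (p, babbb, Z) ⊢ (r, babbb, AXZ) ⊢ (q, abbb, XZ) ⊢ (p, bbb, AAZ) ⊢ (r, bb, AZ) ⊢ (q, b, Z) ⊢ (p, ε, ε)
All input consumed and the stack is empty.

Accept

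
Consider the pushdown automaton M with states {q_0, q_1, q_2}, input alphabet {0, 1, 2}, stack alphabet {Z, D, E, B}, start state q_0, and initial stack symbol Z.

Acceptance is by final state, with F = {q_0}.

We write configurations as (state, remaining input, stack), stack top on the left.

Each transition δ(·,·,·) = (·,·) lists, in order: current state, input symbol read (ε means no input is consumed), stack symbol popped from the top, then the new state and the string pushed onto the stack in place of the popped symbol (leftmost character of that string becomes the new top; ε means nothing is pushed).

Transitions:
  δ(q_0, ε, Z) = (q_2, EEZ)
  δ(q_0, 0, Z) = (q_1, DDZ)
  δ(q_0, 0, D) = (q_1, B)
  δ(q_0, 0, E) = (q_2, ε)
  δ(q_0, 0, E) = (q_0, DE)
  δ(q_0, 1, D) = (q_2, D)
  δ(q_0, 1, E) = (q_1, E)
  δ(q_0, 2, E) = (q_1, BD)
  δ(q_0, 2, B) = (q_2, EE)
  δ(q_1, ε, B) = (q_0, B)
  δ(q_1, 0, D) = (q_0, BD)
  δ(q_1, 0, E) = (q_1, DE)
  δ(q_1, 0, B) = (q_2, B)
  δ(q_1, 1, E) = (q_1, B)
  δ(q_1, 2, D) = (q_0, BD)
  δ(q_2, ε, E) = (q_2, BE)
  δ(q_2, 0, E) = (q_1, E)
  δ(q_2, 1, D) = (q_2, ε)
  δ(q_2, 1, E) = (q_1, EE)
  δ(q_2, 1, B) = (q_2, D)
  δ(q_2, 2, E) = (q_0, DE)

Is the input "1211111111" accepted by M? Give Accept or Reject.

Reject

No computation consumes all input and reaches a final state.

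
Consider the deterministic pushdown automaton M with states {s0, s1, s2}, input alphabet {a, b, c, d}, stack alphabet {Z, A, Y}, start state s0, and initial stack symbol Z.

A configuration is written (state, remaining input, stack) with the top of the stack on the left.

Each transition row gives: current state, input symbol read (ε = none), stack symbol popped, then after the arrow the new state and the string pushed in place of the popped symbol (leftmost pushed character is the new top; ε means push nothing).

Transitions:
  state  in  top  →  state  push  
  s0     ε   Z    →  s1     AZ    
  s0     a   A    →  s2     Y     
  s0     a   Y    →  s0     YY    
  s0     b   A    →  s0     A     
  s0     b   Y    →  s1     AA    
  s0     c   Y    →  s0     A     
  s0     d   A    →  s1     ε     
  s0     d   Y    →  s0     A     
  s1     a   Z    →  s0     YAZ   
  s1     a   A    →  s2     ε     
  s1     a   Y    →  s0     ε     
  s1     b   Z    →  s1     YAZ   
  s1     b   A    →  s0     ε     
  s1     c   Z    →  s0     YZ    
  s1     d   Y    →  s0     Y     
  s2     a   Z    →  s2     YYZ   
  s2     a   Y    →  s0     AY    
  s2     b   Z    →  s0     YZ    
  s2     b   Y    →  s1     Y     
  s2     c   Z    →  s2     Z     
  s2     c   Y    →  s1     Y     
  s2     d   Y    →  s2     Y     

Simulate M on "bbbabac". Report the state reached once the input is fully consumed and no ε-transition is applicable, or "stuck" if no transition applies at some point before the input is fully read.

s0

(s0, bbbabac, Z) ⊢ (s1, bbbabac, AZ) ⊢ (s0, bbabac, Z) ⊢ (s1, bbabac, AZ) ⊢ (s0, babac, Z) ⊢ (s1, babac, AZ) ⊢ (s0, abac, Z) ⊢ (s1, abac, AZ) ⊢ (s2, bac, Z) ⊢ (s0, ac, YZ) ⊢ (s0, c, YYZ) ⊢ (s0, ε, AYZ)
All input consumed; M is in state s0.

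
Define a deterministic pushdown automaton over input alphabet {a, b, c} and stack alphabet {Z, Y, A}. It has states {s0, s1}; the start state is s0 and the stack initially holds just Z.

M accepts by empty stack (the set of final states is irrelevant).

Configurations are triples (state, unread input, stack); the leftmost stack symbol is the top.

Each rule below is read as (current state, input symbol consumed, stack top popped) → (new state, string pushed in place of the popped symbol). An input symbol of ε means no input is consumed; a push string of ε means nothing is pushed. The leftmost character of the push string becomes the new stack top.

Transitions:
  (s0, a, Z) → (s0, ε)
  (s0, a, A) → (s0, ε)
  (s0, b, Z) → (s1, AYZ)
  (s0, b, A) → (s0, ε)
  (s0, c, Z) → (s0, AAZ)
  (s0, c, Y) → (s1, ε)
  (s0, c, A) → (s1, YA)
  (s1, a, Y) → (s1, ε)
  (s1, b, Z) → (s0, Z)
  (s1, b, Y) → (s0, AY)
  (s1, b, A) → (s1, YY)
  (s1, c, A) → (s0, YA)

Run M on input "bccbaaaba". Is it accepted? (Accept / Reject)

(s0, bccbaaaba, Z)
  read b, top Z: go to s1, push AYZ → (s1, ccbaaaba, AYZ)
  read c, top A: go to s0, push YA → (s0, cbaaaba, YAYZ)
  read c, top Y: go to s1, push ε → (s1, baaaba, AYZ)
  read b, top A: go to s1, push YY → (s1, aaaba, YYYZ)
  read a, top Y: go to s1, push ε → (s1, aaba, YYZ)
  read a, top Y: go to s1, push ε → (s1, aba, YZ)
  read a, top Y: go to s1, push ε → (s1, ba, Z)
  read b, top Z: go to s0, push Z → (s0, a, Z)
  read a, top Z: go to s0, push ε → (s0, ε, ε)
All input consumed and the stack is empty.

Accept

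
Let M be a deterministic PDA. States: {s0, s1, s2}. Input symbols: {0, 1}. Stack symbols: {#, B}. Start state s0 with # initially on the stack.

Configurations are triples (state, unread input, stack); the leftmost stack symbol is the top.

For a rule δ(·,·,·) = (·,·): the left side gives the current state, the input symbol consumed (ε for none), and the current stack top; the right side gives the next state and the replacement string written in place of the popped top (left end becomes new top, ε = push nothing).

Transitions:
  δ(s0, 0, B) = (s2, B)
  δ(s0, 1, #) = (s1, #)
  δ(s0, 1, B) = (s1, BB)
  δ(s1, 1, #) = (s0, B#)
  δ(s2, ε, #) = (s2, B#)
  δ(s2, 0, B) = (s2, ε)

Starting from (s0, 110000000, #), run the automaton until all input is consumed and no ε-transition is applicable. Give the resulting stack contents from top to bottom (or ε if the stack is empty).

(s0, 110000000, #)
  read 1, top #: go to s1, push # → (s1, 10000000, #)
  read 1, top #: go to s0, push B# → (s0, 0000000, B#)
  read 0, top B: go to s2, push B → (s2, 000000, B#)
  read 0, top B: go to s2, push ε → (s2, 00000, #)
  ε-move, top #: go to s2, push B# → (s2, 00000, B#)
  read 0, top B: go to s2, push ε → (s2, 0000, #)
  ε-move, top #: go to s2, push B# → (s2, 0000, B#)
  read 0, top B: go to s2, push ε → (s2, 000, #)
  ε-move, top #: go to s2, push B# → (s2, 000, B#)
  read 0, top B: go to s2, push ε → (s2, 00, #)
  ε-move, top #: go to s2, push B# → (s2, 00, B#)
  read 0, top B: go to s2, push ε → (s2, 0, #)
  ε-move, top #: go to s2, push B# → (s2, 0, B#)
  read 0, top B: go to s2, push ε → (s2, ε, #)
  ε-move, top #: go to s2, push B# → (s2, ε, B#)
All input consumed in state s2 with stack B#.

B#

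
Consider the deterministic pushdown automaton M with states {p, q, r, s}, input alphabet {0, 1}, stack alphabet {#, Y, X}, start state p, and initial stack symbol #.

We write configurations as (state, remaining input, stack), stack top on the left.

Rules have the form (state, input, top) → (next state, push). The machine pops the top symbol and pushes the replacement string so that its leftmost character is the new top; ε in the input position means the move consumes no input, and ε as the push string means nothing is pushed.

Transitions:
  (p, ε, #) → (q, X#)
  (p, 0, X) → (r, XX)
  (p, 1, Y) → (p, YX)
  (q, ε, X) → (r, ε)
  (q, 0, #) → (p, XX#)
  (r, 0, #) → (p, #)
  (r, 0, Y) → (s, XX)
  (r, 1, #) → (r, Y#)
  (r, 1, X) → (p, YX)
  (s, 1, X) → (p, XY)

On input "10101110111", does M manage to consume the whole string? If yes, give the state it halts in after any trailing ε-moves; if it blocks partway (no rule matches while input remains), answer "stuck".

stuck

(p, 10101110111, #)
  ε-move, top #: go to q, push X# → (q, 10101110111, X#)
  ε-move, top X: go to r, push ε → (r, 10101110111, #)
  read 1, top #: go to r, push Y# → (r, 0101110111, Y#)
  read 0, top Y: go to s, push XX → (s, 101110111, XX#)
  read 1, top X: go to p, push XY → (p, 01110111, XYX#)
  read 0, top X: go to r, push XX → (r, 1110111, XXYX#)
  read 1, top X: go to p, push YX → (p, 110111, YXXYX#)
  read 1, top Y: go to p, push YX → (p, 10111, YXXXYX#)
  read 1, top Y: go to p, push YX → (p, 0111, YXXXXYX#)
No transition for (p, 0, top Y); M blocks with input 0111 remaining.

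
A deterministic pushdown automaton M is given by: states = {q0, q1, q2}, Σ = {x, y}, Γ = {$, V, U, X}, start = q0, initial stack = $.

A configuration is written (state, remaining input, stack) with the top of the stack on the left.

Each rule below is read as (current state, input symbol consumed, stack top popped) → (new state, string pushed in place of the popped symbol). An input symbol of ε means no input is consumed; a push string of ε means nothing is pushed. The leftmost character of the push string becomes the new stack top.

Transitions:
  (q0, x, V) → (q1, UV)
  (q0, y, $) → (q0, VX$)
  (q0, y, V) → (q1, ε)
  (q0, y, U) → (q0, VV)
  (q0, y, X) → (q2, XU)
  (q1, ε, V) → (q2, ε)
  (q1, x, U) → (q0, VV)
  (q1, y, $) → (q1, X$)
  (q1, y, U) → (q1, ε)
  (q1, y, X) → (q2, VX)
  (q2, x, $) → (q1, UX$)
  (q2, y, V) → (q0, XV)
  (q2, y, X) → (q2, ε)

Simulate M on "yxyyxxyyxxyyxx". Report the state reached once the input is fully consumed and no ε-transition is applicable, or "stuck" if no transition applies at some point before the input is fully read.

q0

(q0, yxyyxxyyxxyyxx, $)
  read y, top $: go to q0, push VX$ → (q0, xyyxxyyxxyyxx, VX$)
  read x, top V: go to q1, push UV → (q1, yyxxyyxxyyxx, UVX$)
  read y, top U: go to q1, push ε → (q1, yxxyyxxyyxx, VX$)
  ε-move, top V: go to q2, push ε → (q2, yxxyyxxyyxx, X$)
  read y, top X: go to q2, push ε → (q2, xxyyxxyyxx, $)
  read x, top $: go to q1, push UX$ → (q1, xyyxxyyxx, UX$)
  read x, top U: go to q0, push VV → (q0, yyxxyyxx, VVX$)
  read y, top V: go to q1, push ε → (q1, yxxyyxx, VX$)
  ε-move, top V: go to q2, push ε → (q2, yxxyyxx, X$)
  read y, top X: go to q2, push ε → (q2, xxyyxx, $)
  read x, top $: go to q1, push UX$ → (q1, xyyxx, UX$)
  read x, top U: go to q0, push VV → (q0, yyxx, VVX$)
  read y, top V: go to q1, push ε → (q1, yxx, VX$)
  ε-move, top V: go to q2, push ε → (q2, yxx, X$)
  read y, top X: go to q2, push ε → (q2, xx, $)
  read x, top $: go to q1, push UX$ → (q1, x, UX$)
  read x, top U: go to q0, push VV → (q0, ε, VVX$)
All input consumed; M is in state q0.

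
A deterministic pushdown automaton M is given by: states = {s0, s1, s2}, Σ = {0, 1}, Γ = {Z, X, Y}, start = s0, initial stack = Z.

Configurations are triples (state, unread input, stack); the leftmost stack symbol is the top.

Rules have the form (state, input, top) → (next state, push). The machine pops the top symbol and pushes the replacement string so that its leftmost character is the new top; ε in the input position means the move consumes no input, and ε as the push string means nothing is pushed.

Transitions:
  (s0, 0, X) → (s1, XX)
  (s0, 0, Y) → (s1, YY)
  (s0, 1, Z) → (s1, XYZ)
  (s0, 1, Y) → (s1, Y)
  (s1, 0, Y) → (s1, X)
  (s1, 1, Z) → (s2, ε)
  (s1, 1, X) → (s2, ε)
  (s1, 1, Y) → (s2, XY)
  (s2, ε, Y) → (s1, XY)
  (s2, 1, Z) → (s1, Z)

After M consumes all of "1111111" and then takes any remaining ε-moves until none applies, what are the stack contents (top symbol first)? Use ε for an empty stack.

(s0, 1111111, Z)
  read 1, top Z: go to s1, push XYZ → (s1, 111111, XYZ)
  read 1, top X: go to s2, push ε → (s2, 11111, YZ)
  ε-move, top Y: go to s1, push XY → (s1, 11111, XYZ)
  read 1, top X: go to s2, push ε → (s2, 1111, YZ)
  ε-move, top Y: go to s1, push XY → (s1, 1111, XYZ)
  read 1, top X: go to s2, push ε → (s2, 111, YZ)
  ε-move, top Y: go to s1, push XY → (s1, 111, XYZ)
  read 1, top X: go to s2, push ε → (s2, 11, YZ)
  ε-move, top Y: go to s1, push XY → (s1, 11, XYZ)
  read 1, top X: go to s2, push ε → (s2, 1, YZ)
  ε-move, top Y: go to s1, push XY → (s1, 1, XYZ)
  read 1, top X: go to s2, push ε → (s2, ε, YZ)
  ε-move, top Y: go to s1, push XY → (s1, ε, XYZ)
All input consumed in state s1 with stack XYZ.

XYZ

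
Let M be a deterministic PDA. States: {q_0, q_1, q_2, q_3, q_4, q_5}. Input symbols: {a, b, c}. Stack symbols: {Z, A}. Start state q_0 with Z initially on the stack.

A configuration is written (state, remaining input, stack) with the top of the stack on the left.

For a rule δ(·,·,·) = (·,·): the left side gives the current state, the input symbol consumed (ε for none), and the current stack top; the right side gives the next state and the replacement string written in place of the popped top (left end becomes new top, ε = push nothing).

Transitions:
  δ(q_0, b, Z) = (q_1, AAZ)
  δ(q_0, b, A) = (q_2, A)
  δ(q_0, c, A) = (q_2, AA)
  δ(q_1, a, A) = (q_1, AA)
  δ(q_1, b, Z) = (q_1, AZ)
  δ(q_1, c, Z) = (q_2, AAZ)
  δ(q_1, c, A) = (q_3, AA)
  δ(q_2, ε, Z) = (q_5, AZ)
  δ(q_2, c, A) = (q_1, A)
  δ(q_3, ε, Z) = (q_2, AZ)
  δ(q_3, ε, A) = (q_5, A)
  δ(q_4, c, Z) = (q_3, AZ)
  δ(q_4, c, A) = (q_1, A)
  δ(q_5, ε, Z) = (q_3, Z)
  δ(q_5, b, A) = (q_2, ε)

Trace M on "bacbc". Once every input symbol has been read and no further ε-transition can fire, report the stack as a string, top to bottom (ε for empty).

AAAZ

(q_0, bacbc, Z)
  read b, top Z: go to q_1, push AAZ → (q_1, acbc, AAZ)
  read a, top A: go to q_1, push AA → (q_1, cbc, AAAZ)
  read c, top A: go to q_3, push AA → (q_3, bc, AAAAZ)
  ε-move, top A: go to q_5, push A → (q_5, bc, AAAAZ)
  read b, top A: go to q_2, push ε → (q_2, c, AAAZ)
  read c, top A: go to q_1, push A → (q_1, ε, AAAZ)
All input consumed in state q_1 with stack AAAZ.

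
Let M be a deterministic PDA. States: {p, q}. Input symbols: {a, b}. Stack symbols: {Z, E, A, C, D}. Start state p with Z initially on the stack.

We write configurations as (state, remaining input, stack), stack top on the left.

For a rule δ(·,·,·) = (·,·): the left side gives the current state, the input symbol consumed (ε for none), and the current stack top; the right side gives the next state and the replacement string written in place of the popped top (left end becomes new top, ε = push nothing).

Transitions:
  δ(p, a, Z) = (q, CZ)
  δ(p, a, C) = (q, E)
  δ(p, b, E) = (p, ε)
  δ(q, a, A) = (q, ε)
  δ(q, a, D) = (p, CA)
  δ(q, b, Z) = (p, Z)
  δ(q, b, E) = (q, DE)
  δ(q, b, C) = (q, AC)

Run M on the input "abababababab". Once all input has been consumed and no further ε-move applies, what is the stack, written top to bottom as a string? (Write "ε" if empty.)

ACZ

(p, abababababab, Z)
  read a, top Z: go to q, push CZ → (q, bababababab, CZ)
  read b, top C: go to q, push AC → (q, ababababab, ACZ)
  read a, top A: go to q, push ε → (q, babababab, CZ)
  read b, top C: go to q, push AC → (q, abababab, ACZ)
  read a, top A: go to q, push ε → (q, bababab, CZ)
  read b, top C: go to q, push AC → (q, ababab, ACZ)
  read a, top A: go to q, push ε → (q, babab, CZ)
  read b, top C: go to q, push AC → (q, abab, ACZ)
  read a, top A: go to q, push ε → (q, bab, CZ)
  read b, top C: go to q, push AC → (q, ab, ACZ)
  read a, top A: go to q, push ε → (q, b, CZ)
  read b, top C: go to q, push AC → (q, ε, ACZ)
All input consumed in state q with stack ACZ.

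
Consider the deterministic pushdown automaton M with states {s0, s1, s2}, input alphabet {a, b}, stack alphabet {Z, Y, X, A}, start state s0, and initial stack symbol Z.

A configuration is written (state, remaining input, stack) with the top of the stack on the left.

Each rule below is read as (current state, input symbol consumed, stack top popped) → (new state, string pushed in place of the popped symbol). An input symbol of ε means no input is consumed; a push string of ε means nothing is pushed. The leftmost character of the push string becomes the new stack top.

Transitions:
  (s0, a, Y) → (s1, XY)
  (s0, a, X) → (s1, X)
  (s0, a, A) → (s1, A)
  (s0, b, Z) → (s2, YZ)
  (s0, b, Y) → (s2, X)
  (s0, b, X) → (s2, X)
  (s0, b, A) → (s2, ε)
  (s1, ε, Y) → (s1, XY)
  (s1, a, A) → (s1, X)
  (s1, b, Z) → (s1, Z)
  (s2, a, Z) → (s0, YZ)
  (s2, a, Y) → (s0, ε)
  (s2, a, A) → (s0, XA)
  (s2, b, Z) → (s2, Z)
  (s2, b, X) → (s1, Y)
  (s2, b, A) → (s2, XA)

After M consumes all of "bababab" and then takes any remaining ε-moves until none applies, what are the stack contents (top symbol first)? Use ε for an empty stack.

(s0, bababab, Z)
  read b, top Z: go to s2, push YZ → (s2, ababab, YZ)
  read a, top Y: go to s0, push ε → (s0, babab, Z)
  read b, top Z: go to s2, push YZ → (s2, abab, YZ)
  read a, top Y: go to s0, push ε → (s0, bab, Z)
  read b, top Z: go to s2, push YZ → (s2, ab, YZ)
  read a, top Y: go to s0, push ε → (s0, b, Z)
  read b, top Z: go to s2, push YZ → (s2, ε, YZ)
All input consumed in state s2 with stack YZ.

YZ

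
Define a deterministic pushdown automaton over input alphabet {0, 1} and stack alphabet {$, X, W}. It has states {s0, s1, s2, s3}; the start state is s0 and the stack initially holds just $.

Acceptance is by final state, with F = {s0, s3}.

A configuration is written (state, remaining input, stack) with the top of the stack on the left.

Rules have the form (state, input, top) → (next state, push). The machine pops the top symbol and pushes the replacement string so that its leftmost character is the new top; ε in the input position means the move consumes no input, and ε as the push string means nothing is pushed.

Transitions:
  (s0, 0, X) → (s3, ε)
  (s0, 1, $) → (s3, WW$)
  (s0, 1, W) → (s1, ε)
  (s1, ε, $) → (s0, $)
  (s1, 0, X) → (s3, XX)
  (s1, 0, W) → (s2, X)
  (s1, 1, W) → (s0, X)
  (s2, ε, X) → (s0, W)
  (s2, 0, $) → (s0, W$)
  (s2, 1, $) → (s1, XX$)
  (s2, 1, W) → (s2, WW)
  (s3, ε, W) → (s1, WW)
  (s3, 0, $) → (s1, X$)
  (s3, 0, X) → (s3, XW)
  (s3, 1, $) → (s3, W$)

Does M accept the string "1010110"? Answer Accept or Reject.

(s0, 1010110, $)
  read 1, top $: go to s3, push WW$ → (s3, 010110, WW$)
  ε-move, top W: go to s1, push WW → (s1, 010110, WWW$)
  read 0, top W: go to s2, push X → (s2, 10110, XWW$)
  ε-move, top X: go to s0, push W → (s0, 10110, WWW$)
  read 1, top W: go to s1, push ε → (s1, 0110, WW$)
  read 0, top W: go to s2, push X → (s2, 110, XW$)
  ε-move, top X: go to s0, push W → (s0, 110, WW$)
  read 1, top W: go to s1, push ε → (s1, 10, W$)
  read 1, top W: go to s0, push X → (s0, 0, X$)
  read 0, top X: go to s3, push ε → (s3, ε, $)
All input consumed; state s3 ∈ F.

Accept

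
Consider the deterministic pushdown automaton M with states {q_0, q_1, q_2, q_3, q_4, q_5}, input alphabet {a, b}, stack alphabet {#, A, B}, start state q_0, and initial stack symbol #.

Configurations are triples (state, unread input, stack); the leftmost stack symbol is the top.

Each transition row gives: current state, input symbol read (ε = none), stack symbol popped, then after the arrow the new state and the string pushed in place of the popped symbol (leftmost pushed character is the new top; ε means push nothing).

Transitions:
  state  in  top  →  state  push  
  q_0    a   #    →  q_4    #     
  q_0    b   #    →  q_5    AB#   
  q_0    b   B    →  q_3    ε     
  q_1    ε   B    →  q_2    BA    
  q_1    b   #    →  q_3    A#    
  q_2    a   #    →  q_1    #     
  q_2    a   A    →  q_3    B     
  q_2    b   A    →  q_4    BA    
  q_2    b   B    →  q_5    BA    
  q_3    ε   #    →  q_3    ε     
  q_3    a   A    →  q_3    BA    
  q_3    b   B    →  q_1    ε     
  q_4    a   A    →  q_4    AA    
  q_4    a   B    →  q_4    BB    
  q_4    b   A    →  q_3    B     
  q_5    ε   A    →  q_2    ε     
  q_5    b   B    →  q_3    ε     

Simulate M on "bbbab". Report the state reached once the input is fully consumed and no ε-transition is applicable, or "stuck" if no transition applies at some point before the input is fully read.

q_1

(q_0, bbbab, #) ⊢ (q_5, bbab, AB#) ⊢ (q_2, bbab, B#) ⊢ (q_5, bab, BA#) ⊢ (q_3, ab, A#) ⊢ (q_3, b, BA#) ⊢ (q_1, ε, A#)
All input consumed; M is in state q_1.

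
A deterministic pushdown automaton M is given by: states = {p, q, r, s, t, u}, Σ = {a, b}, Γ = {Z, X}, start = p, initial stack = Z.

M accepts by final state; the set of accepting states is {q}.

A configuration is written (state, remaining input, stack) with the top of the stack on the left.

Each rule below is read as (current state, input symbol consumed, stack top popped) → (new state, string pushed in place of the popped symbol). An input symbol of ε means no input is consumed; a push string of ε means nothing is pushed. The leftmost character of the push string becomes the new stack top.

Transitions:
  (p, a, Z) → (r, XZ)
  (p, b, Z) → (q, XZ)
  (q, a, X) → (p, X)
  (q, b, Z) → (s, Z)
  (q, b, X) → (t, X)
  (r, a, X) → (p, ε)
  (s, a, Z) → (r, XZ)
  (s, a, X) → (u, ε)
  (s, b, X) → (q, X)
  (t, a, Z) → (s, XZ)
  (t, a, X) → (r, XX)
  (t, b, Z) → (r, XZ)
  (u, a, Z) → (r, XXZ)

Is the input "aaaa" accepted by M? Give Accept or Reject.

Reject

(p, aaaa, Z)
  read a, top Z: go to r, push XZ → (r, aaa, XZ)
  read a, top X: go to p, push ε → (p, aa, Z)
  read a, top Z: go to r, push XZ → (r, a, XZ)
  read a, top X: go to p, push ε → (p, ε, Z)
All input consumed; state p ∉ F and no further ε-move applies.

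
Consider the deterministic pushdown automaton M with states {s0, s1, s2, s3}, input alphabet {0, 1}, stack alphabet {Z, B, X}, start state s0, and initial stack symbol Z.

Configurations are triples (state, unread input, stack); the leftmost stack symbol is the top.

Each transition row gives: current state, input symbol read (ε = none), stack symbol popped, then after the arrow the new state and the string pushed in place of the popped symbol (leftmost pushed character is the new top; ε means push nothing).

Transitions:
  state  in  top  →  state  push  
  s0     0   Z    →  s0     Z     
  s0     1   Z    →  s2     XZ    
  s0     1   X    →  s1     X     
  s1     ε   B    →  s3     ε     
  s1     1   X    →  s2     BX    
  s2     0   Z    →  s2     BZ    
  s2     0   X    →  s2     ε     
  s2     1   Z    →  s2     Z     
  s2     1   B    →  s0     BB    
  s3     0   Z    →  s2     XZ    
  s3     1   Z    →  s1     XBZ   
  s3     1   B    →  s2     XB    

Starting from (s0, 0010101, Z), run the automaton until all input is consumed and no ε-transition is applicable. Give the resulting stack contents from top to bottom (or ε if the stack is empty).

BBZ

(s0, 0010101, Z)
  read 0, top Z: go to s0, push Z → (s0, 010101, Z)
  read 0, top Z: go to s0, push Z → (s0, 10101, Z)
  read 1, top Z: go to s2, push XZ → (s2, 0101, XZ)
  read 0, top X: go to s2, push ε → (s2, 101, Z)
  read 1, top Z: go to s2, push Z → (s2, 01, Z)
  read 0, top Z: go to s2, push BZ → (s2, 1, BZ)
  read 1, top B: go to s0, push BB → (s0, ε, BBZ)
All input consumed in state s0 with stack BBZ.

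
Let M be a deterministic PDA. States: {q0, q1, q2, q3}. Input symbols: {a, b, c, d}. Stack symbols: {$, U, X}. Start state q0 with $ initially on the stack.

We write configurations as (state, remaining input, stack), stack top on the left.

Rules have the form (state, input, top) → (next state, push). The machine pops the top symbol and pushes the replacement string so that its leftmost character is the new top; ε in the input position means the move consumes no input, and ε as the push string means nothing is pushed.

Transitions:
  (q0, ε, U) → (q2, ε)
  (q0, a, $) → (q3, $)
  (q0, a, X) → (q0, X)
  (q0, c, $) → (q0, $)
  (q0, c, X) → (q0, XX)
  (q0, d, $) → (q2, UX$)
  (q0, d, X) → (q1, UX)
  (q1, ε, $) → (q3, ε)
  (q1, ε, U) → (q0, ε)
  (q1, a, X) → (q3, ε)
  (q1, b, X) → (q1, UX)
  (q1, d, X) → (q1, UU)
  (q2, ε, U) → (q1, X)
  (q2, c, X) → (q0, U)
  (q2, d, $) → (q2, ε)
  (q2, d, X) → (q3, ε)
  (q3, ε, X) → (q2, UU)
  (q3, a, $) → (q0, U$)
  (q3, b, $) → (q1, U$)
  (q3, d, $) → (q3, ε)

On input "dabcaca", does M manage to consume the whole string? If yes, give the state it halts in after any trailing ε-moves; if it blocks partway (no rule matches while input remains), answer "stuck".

q0

(q0, dabcaca, $)
  read d, top $: go to q2, push UX$ → (q2, abcaca, UX$)
  ε-move, top U: go to q1, push X → (q1, abcaca, XX$)
  read a, top X: go to q3, push ε → (q3, bcaca, X$)
  ε-move, top X: go to q2, push UU → (q2, bcaca, UU$)
  ε-move, top U: go to q1, push X → (q1, bcaca, XU$)
  read b, top X: go to q1, push UX → (q1, caca, UXU$)
  ε-move, top U: go to q0, push ε → (q0, caca, XU$)
  read c, top X: go to q0, push XX → (q0, aca, XXU$)
  read a, top X: go to q0, push X → (q0, ca, XXU$)
  read c, top X: go to q0, push XX → (q0, a, XXXU$)
  read a, top X: go to q0, push X → (q0, ε, XXXU$)
All input consumed; M is in state q0.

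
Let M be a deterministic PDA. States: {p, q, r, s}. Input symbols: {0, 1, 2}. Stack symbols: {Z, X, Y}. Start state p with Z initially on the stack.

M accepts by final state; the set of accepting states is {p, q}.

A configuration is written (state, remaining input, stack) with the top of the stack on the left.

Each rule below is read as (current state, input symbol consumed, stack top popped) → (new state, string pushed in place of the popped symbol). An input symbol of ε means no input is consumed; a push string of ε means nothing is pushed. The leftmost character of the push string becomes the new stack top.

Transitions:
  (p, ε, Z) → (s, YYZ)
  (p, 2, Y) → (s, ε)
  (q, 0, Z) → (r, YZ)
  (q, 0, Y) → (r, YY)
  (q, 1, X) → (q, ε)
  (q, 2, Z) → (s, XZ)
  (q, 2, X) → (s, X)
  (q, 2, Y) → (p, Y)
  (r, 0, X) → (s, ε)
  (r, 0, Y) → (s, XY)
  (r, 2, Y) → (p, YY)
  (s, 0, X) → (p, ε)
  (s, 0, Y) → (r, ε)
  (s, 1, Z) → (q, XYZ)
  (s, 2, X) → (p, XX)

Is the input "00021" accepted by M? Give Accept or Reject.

Accept

(p, 00021, Z)
  ε-move, top Z: go to s, push YYZ → (s, 00021, YYZ)
  read 0, top Y: go to r, push ε → (r, 0021, YZ)
  read 0, top Y: go to s, push XY → (s, 021, XYZ)
  read 0, top X: go to p, push ε → (p, 21, YZ)
  read 2, top Y: go to s, push ε → (s, 1, Z)
  read 1, top Z: go to q, push XYZ → (q, ε, XYZ)
All input consumed; state q ∈ F.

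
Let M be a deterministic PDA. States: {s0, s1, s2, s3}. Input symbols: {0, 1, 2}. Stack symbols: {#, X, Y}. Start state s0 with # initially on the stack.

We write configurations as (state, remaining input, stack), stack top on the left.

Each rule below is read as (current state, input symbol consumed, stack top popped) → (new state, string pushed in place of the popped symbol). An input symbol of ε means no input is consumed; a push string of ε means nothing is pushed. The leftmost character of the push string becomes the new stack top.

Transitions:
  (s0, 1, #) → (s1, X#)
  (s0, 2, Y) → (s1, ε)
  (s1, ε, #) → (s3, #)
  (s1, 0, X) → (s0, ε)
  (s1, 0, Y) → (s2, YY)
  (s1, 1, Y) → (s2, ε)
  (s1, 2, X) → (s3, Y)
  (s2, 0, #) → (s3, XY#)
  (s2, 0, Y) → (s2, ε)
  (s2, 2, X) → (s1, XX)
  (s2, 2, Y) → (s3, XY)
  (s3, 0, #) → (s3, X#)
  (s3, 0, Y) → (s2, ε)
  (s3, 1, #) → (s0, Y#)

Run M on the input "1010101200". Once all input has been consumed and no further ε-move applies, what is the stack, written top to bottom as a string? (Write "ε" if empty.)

(s0, 1010101200, #)
  read 1, top #: go to s1, push X# → (s1, 010101200, X#)
  read 0, top X: go to s0, push ε → (s0, 10101200, #)
  read 1, top #: go to s1, push X# → (s1, 0101200, X#)
  read 0, top X: go to s0, push ε → (s0, 101200, #)
  read 1, top #: go to s1, push X# → (s1, 01200, X#)
  read 0, top X: go to s0, push ε → (s0, 1200, #)
  read 1, top #: go to s1, push X# → (s1, 200, X#)
  read 2, top X: go to s3, push Y → (s3, 00, Y#)
  read 0, top Y: go to s2, push ε → (s2, 0, #)
  read 0, top #: go to s3, push XY# → (s3, ε, XY#)
All input consumed in state s3 with stack XY#.

XY#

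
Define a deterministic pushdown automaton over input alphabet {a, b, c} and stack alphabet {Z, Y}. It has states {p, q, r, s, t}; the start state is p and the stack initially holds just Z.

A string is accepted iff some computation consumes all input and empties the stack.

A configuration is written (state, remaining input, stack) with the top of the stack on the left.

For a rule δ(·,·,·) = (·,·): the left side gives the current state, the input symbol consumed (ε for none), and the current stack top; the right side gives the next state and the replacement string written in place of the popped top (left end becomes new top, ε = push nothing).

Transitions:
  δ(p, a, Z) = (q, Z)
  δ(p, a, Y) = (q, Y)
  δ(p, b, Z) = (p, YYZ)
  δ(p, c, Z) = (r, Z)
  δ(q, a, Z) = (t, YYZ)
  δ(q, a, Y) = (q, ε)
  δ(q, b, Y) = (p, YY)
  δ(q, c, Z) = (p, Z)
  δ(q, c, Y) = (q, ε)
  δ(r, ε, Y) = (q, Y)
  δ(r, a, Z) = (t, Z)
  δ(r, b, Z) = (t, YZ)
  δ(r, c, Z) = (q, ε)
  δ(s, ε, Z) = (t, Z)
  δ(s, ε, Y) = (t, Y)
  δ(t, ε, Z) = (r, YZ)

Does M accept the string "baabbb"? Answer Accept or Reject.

Reject

(p, baabbb, Z)
  read b, top Z: go to p, push YYZ → (p, aabbb, YYZ)
  read a, top Y: go to q, push Y → (q, abbb, YYZ)
  read a, top Y: go to q, push ε → (q, bbb, YZ)
  read b, top Y: go to p, push YY → (p, bb, YYZ)
No transition applies at (p, bb, YYZ); input not fully consumed.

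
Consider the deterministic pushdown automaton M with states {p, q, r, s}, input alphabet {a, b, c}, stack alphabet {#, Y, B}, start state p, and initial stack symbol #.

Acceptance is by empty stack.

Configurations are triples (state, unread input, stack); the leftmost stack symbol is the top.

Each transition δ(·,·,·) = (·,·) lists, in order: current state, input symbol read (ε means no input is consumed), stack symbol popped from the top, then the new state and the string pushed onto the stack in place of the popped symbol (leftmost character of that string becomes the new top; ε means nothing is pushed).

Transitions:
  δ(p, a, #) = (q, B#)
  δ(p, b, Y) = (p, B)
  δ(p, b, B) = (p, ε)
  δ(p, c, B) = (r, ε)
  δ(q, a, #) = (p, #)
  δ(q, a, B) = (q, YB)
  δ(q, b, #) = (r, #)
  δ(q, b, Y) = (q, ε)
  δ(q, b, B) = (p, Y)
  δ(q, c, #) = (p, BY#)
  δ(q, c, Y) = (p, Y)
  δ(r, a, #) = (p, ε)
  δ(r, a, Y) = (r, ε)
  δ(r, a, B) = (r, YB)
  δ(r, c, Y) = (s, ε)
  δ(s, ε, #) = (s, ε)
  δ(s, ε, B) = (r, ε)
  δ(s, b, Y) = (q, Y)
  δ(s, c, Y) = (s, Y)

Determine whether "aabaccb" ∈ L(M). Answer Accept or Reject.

Reject

(p, aabaccb, #)
  read a, top #: go to q, push B# → (q, abaccb, B#)
  read a, top B: go to q, push YB → (q, baccb, YB#)
  read b, top Y: go to q, push ε → (q, accb, B#)
  read a, top B: go to q, push YB → (q, ccb, YB#)
  read c, top Y: go to p, push Y → (p, cb, YB#)
No transition applies at (p, cb, YB#); input not fully consumed.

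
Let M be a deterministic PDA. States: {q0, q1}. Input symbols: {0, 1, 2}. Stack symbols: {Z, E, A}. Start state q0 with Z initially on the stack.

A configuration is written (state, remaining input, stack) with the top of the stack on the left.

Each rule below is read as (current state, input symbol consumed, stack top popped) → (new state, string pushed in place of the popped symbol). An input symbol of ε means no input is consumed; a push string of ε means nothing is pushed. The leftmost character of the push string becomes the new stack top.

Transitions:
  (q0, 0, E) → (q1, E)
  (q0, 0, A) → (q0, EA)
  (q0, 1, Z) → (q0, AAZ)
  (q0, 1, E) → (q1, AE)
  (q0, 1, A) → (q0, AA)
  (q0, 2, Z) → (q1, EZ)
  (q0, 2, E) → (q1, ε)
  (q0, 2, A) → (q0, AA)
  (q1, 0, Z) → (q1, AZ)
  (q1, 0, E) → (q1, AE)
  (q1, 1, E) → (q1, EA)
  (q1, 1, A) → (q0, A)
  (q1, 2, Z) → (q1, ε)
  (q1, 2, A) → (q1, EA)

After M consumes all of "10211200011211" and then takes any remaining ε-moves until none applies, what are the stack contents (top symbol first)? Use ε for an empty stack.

AAAAAEAAAAZ

(q0, 10211200011211, Z)
  read 1, top Z: go to q0, push AAZ → (q0, 0211200011211, AAZ)
  read 0, top A: go to q0, push EA → (q0, 211200011211, EAAZ)
  read 2, top E: go to q1, push ε → (q1, 11200011211, AAZ)
  read 1, top A: go to q0, push A → (q0, 1200011211, AAZ)
  read 1, top A: go to q0, push AA → (q0, 200011211, AAAZ)
  read 2, top A: go to q0, push AA → (q0, 00011211, AAAAZ)
  read 0, top A: go to q0, push EA → (q0, 0011211, EAAAAZ)
  read 0, top E: go to q1, push E → (q1, 011211, EAAAAZ)
  read 0, top E: go to q1, push AE → (q1, 11211, AEAAAAZ)
  read 1, top A: go to q0, push A → (q0, 1211, AEAAAAZ)
  read 1, top A: go to q0, push AA → (q0, 211, AAEAAAAZ)
  read 2, top A: go to q0, push AA → (q0, 11, AAAEAAAAZ)
  read 1, top A: go to q0, push AA → (q0, 1, AAAAEAAAAZ)
  read 1, top A: go to q0, push AA → (q0, ε, AAAAAEAAAAZ)
All input consumed in state q0 with stack AAAAAEAAAAZ.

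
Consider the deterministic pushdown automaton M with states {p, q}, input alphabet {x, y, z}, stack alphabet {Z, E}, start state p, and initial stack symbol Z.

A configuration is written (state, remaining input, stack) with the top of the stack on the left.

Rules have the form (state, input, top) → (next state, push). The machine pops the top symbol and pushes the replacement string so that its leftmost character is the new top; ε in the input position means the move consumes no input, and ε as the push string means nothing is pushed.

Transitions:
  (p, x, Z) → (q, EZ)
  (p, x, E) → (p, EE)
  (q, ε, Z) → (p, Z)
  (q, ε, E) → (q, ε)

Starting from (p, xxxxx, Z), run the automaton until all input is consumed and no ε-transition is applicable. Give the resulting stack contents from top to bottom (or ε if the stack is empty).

(p, xxxxx, Z) ⊢ (q, xxxx, EZ) ⊢ (q, xxxx, Z) ⊢ (p, xxxx, Z) ⊢ (q, xxx, EZ) ⊢ (q, xxx, Z) ⊢ (p, xxx, Z) ⊢ (q, xx, EZ) ⊢ (q, xx, Z) ⊢ (p, xx, Z) ⊢ (q, x, EZ) ⊢ (q, x, Z) ⊢ (p, x, Z) ⊢ (q, ε, EZ) ⊢ (q, ε, Z) ⊢ (p, ε, Z)
All input consumed in state p with stack Z.

Z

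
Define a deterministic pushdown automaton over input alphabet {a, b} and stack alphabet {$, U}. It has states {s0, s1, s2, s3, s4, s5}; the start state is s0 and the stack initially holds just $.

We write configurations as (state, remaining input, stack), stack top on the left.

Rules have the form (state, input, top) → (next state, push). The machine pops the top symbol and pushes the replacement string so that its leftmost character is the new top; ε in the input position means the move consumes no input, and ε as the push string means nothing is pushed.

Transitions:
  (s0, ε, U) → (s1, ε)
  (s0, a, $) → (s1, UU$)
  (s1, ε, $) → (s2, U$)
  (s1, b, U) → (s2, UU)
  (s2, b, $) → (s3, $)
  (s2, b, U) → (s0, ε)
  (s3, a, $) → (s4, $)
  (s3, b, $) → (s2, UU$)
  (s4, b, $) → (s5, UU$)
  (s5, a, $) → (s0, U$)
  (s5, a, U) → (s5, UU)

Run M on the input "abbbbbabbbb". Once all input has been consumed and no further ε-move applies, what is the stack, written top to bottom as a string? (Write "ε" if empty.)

U$

(s0, abbbbbabbbb, $)
  read a, top $: go to s1, push UU$ → (s1, bbbbbabbbb, UU$)
  read b, top U: go to s2, push UU → (s2, bbbbabbbb, UUU$)
  read b, top U: go to s0, push ε → (s0, bbbabbbb, UU$)
  ε-move, top U: go to s1, push ε → (s1, bbbabbbb, U$)
  read b, top U: go to s2, push UU → (s2, bbabbbb, UU$)
  read b, top U: go to s0, push ε → (s0, babbbb, U$)
  ε-move, top U: go to s1, push ε → (s1, babbbb, $)
  ε-move, top $: go to s2, push U$ → (s2, babbbb, U$)
  read b, top U: go to s0, push ε → (s0, abbbb, $)
  read a, top $: go to s1, push UU$ → (s1, bbbb, UU$)
  read b, top U: go to s2, push UU → (s2, bbb, UUU$)
  read b, top U: go to s0, push ε → (s0, bb, UU$)
  ε-move, top U: go to s1, push ε → (s1, bb, U$)
  read b, top U: go to s2, push UU → (s2, b, UU$)
  read b, top U: go to s0, push ε → (s0, ε, U$)
  ε-move, top U: go to s1, push ε → (s1, ε, $)
  ε-move, top $: go to s2, push U$ → (s2, ε, U$)
All input consumed in state s2 with stack U$.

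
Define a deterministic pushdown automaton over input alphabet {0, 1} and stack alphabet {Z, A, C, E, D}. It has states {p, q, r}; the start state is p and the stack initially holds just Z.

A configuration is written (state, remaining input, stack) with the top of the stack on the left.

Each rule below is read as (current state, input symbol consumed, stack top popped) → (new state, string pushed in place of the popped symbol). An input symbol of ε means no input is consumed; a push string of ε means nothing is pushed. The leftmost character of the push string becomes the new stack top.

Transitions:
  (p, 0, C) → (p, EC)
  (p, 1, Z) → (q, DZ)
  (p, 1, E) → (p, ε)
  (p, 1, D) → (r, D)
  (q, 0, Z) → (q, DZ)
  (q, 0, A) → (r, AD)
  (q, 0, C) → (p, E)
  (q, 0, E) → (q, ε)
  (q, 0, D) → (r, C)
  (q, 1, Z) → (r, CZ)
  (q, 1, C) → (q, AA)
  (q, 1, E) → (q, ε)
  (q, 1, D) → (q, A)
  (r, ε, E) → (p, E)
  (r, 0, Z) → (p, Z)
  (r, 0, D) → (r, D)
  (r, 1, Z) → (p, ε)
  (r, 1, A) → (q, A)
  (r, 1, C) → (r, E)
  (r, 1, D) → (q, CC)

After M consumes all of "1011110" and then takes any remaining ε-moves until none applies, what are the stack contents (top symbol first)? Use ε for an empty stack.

ADZ

(p, 1011110, Z)
  read 1, top Z: go to q, push DZ → (q, 011110, DZ)
  read 0, top D: go to r, push C → (r, 11110, CZ)
  read 1, top C: go to r, push E → (r, 1110, EZ)
  ε-move, top E: go to p, push E → (p, 1110, EZ)
  read 1, top E: go to p, push ε → (p, 110, Z)
  read 1, top Z: go to q, push DZ → (q, 10, DZ)
  read 1, top D: go to q, push A → (q, 0, AZ)
  read 0, top A: go to r, push AD → (r, ε, ADZ)
All input consumed in state r with stack ADZ.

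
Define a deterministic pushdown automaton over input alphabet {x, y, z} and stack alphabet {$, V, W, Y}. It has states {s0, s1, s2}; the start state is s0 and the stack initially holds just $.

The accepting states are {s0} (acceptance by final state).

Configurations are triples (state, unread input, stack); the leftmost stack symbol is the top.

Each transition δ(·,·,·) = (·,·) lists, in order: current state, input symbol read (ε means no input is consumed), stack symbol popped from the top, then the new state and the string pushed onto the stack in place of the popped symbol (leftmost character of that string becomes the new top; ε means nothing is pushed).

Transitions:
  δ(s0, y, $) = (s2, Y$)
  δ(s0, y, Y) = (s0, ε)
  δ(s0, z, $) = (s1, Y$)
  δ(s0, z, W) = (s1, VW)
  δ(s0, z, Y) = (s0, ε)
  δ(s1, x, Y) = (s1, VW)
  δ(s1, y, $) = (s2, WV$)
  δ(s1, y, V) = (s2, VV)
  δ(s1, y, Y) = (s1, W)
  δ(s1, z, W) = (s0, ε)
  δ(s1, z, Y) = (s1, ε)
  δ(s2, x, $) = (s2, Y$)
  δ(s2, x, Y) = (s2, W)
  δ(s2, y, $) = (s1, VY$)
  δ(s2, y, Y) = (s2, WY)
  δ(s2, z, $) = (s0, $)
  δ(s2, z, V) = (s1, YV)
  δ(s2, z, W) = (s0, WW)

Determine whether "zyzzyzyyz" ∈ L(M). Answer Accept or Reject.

Accept

(s0, zyzzyzyyz, $)
  read z, top $: go to s1, push Y$ → (s1, yzzyzyyz, Y$)
  read y, top Y: go to s1, push W → (s1, zzyzyyz, W$)
  read z, top W: go to s0, push ε → (s0, zyzyyz, $)
  read z, top $: go to s1, push Y$ → (s1, yzyyz, Y$)
  read y, top Y: go to s1, push W → (s1, zyyz, W$)
  read z, top W: go to s0, push ε → (s0, yyz, $)
  read y, top $: go to s2, push Y$ → (s2, yz, Y$)
  read y, top Y: go to s2, push WY → (s2, z, WY$)
  read z, top W: go to s0, push WW → (s0, ε, WWY$)
All input consumed; state s0 ∈ F.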